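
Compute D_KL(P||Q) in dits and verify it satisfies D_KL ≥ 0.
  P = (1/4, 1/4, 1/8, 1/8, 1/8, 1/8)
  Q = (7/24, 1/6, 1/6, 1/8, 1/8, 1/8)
0.0117 dits

KL divergence satisfies the Gibbs inequality: D_KL(P||Q) ≥ 0 for all distributions P, Q.

D_KL(P||Q) = Σ p(x) log(p(x)/q(x))
Term by term:
  x=0: 1/4 × log_10[(1/4)/(7/24)] = -0.0167
  x=1: 1/4 × log_10[(1/4)/(1/6)] = 0.0440
  x=2: 1/8 × log_10[(1/8)/(1/6)] = -0.0156
  x=3: 1/8 × log_10[(1/8)/(1/8)] = 0.0000
  x=4: 1/8 × log_10[(1/8)/(1/8)] = 0.0000
  x=5: 1/8 × log_10[(1/8)/(1/8)] = 0.0000
D_KL(P||Q) = 0.0117 dits

D_KL(P||Q) = 0.0117 ≥ 0 ✓

This non-negativity is a fundamental property: relative entropy cannot be negative because it measures how different Q is from P.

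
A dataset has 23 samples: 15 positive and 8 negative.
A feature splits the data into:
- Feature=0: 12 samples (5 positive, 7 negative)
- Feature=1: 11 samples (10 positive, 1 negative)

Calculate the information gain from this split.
0.2107 bits

Information Gain = H(Y) - H(Y|Feature)

Before split:
P(positive) = 15/23 = 0.6522
H(Y) = 0.9321 bits

After split:
Feature=0: H = 0.9799 bits (weight = 12/23)
Feature=1: H = 0.4395 bits (weight = 11/23)
H(Y|Feature) = (12/23)×0.9799 + (11/23)×0.4395 = 0.7214 bits

Information Gain = 0.9321 - 0.7214 = 0.2107 bits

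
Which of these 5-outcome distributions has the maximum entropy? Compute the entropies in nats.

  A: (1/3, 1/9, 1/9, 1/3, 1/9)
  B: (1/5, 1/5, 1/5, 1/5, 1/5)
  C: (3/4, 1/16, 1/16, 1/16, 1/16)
B

For a discrete distribution over n outcomes, entropy is maximized by the uniform distribution.

Computing entropies:
H(A) = 1.4648 nats
H(B) = 1.6094 nats
H(C) = 0.9089 nats

The uniform distribution (where all probabilities equal 1/5) achieves the maximum entropy of log_e(5) = 1.6094 nats.

Distribution B has the highest entropy.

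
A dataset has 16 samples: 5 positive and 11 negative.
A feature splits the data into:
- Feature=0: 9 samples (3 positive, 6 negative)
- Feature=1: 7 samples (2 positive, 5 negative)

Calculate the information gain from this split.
0.0019 bits

Information Gain = H(Y) - H(Y|Feature)

Before split:
P(positive) = 5/16 = 0.3125
H(Y) = 0.8960 bits

After split:
Feature=0: H = 0.9183 bits (weight = 9/16)
Feature=1: H = 0.8631 bits (weight = 7/16)
H(Y|Feature) = (9/16)×0.9183 + (7/16)×0.8631 = 0.8942 bits

Information Gain = 0.8960 - 0.8942 = 0.0019 bits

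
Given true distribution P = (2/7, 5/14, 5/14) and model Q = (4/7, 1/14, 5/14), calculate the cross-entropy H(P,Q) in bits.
2.1210 bits

Cross-entropy: H(P,Q) = -Σ p(x) log q(x)

Alternatively: H(P,Q) = H(P) + D_KL(P||Q)
H(P) = 1.5774 bits
D_KL(P||Q) = 0.5435 bits

H(P,Q) = 1.5774 + 0.5435 = 2.1210 bits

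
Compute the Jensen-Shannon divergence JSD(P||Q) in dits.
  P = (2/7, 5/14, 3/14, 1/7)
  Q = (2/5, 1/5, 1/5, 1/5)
0.0080 dits

Jensen-Shannon divergence is:
JSD(P||Q) = 0.5 × D_KL(P||M) + 0.5 × D_KL(Q||M)
where M = 0.5 × (P + Q) is the mixture distribution.

M = 0.5 × (2/7, 5/14, 3/14, 1/7) + 0.5 × (2/5, 1/5, 1/5, 1/5) = (12/35, 0.278571, 0.207143, 6/35)

D_KL(P||M) = 0.0078 dits
D_KL(Q||M) = 0.0083 dits

JSD(P||Q) = 0.5 × 0.0078 + 0.5 × 0.0083 = 0.0080 dits

Unlike KL divergence, JSD is symmetric and bounded: 0 ≤ JSD ≤ log(2).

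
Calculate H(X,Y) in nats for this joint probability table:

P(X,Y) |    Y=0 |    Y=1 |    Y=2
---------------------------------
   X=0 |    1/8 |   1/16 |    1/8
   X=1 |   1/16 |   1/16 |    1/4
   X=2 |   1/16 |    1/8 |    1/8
2.0794 nats

Joint entropy is H(X,Y) = -Σ_{x,y} p(x,y) log p(x,y).

Summing over all non-zero entries:
H(X,Y) = -[1/8·log_e(1/8) + 1/16·log_e(1/16) + 1/8·log_e(1/8) + 1/16·log_e(1/16) + 1/16·log_e(1/16) + 1/4·log_e(1/4) + 1/16·log_e(1/16) + 1/8·log_e(1/8) + 1/8·log_e(1/8)]
H(X,Y) = 2.0794 nats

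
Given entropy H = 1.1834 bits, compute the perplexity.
2.2711

Perplexity is 2^H (or exp(H) for natural log).

H = 1.1834 bits
Perplexity = 2^1.1834 = 2.2711

Interpretation: The model's uncertainty is equivalent to choosing uniformly among 2.3 options.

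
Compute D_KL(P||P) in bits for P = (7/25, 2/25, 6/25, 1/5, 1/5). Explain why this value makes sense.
0.0000 bits

KL divergence satisfies the Gibbs inequality: D_KL(P||Q) ≥ 0 for all distributions P, Q.

D_KL(P||Q) = Σ p(x) log(p(x)/q(x))
Each term is p(x) × log_2(p(x)/p(x)) = p(x) × log_2(1) = 0, so the sum is 0.
D_KL(P||Q) = 0.0000 bits

When P = Q, the KL divergence is exactly 0, as there is no 'divergence' between identical distributions.

This non-negativity is a fundamental property: relative entropy cannot be negative because it measures how different Q is from P.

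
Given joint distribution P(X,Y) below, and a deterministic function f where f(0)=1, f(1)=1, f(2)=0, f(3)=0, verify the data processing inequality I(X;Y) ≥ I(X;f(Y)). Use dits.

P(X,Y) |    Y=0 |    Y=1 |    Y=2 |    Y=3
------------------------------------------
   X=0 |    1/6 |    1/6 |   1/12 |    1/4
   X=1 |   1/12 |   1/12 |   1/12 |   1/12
I(X;Y) = 0.0066, I(X;f(Y)) = 0.0000, inequality holds: 0.0066 ≥ 0.0000

Data Processing Inequality: For any Markov chain X → Y → Z, we have I(X;Y) ≥ I(X;Z).

Here Z = f(Y) is a deterministic function of Y, forming X → Y → Z.

Original I(X;Y) = 0.0066 dits

After applying f:
P(X,Z) where Z=f(Y):
- P(X,Z=0) = P(X,Y=2) + P(X,Y=3)
- P(X,Z=1) = P(X,Y=0) + P(X,Y=1)

I(X;Z) = I(X;f(Y)) = 0.0000 dits

Verification: 0.0066 ≥ 0.0000 ✓

Information cannot be created by processing; the function f can only lose information about X.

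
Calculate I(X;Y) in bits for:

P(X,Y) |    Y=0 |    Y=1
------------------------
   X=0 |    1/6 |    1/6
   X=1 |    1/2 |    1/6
0.0441 bits

Mutual information: I(X;Y) = H(X) + H(Y) - H(X,Y)

Marginals:
P(X) = (1/3, 2/3), H(X) = 0.9183 bits
P(Y) = (2/3, 1/3), H(Y) = 0.9183 bits

Joint entropy: H(X,Y) = 1.7925 bits

I(X;Y) = 0.9183 + 0.9183 - 1.7925 = 0.0441 bits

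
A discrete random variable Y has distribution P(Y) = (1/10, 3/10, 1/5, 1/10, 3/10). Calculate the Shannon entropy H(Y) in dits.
0.6535 dits

Shannon entropy is H(X) = -Σ p(x) log p(x).

For P = (1/10, 3/10, 1/5, 1/10, 3/10):
H = -1/10 × log_10(1/10) -3/10 × log_10(3/10) -1/5 × log_10(1/5) -1/10 × log_10(1/10) -3/10 × log_10(3/10)
H = 0.6535 dits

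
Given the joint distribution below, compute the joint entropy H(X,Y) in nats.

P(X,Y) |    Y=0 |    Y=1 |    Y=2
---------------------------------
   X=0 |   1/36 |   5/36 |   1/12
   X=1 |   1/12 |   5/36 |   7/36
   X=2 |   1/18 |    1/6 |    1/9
2.0838 nats

Joint entropy is H(X,Y) = -Σ_{x,y} p(x,y) log p(x,y).

Summing over all non-zero entries:
H(X,Y) = -[1/36·log_e(1/36) + 5/36·log_e(5/36) + 1/12·log_e(1/12) + 1/12·log_e(1/12) + 5/36·log_e(5/36) + 7/36·log_e(7/36) + 1/18·log_e(1/18) + 1/6·log_e(1/6) + 1/9·log_e(1/9)]
H(X,Y) = 2.0838 nats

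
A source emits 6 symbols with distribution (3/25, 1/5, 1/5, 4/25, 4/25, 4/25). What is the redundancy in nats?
0.0139 nats

Redundancy measures how far a source is from maximum entropy:
R = H_max - H(X)

Maximum entropy for 6 symbols: H_max = log_e(6) = 1.7918 nats
Actual entropy: H(X) = 1.7778 nats
Redundancy: R = 1.7918 - 1.7778 = 0.0139 nats

This redundancy represents potential for compression: the source could be compressed by 0.0139 nats per symbol.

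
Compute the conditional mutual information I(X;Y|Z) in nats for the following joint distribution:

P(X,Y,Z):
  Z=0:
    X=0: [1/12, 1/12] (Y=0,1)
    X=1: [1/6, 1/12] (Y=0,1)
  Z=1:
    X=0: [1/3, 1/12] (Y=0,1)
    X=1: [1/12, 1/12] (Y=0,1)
0.0307 nats

Conditional mutual information: I(X;Y|Z) = H(X|Z) + H(Y|Z) - H(X,Y|Z)

H(Z) = 0.6792
H(X,Z) = 1.3086 → H(X|Z) = 0.6294
H(Y,Z) = 1.3086 → H(Y|Z) = 0.6294
H(X,Y,Z) = 1.9073 → H(X,Y|Z) = 1.2281

I(X;Y|Z) = 0.6294 + 0.6294 - 1.2281 = 0.0307 nats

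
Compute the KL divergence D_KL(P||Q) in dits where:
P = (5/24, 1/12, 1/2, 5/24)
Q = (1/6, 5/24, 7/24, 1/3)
0.0615 dits

KL divergence: D_KL(P||Q) = Σ p(x) log(p(x)/q(x))

Computing term by term:
  x=0: 5/24 × log_10[(5/24)/(1/6)] = 5/24 × 0.0969 = 0.0202
  x=1: 1/12 × log_10[(1/12)/(5/24)] = 1/12 × -0.3979 = -0.0332
  x=2: 1/2 × log_10[(1/2)/(7/24)] = 1/2 × 0.2341 = 0.1170
  x=3: 5/24 × log_10[(5/24)/(1/3)] = 5/24 × -0.2041 = -0.0425

D_KL(P||Q) = 0.0615 dits

Note: KL divergence is always non-negative and equals 0 iff P = Q.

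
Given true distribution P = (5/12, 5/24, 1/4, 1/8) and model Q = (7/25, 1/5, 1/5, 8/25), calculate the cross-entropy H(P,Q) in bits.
2.0349 bits

Cross-entropy: H(P,Q) = -Σ p(x) log q(x)

Alternatively: H(P,Q) = H(P) + D_KL(P||Q)
H(P) = 1.8727 bits
D_KL(P||Q) = 0.1622 bits

H(P,Q) = 1.8727 + 0.1622 = 2.0349 bits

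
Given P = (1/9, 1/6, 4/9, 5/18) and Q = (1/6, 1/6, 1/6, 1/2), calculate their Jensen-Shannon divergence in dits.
0.0224 dits

Jensen-Shannon divergence is:
JSD(P||Q) = 0.5 × D_KL(P||M) + 0.5 × D_KL(Q||M)
where M = 0.5 × (P + Q) is the mixture distribution.

M = 0.5 × (1/9, 1/6, 4/9, 5/18) + 0.5 × (1/6, 1/6, 1/6, 1/2) = (5/36, 1/6, 11/36, 7/18)

D_KL(P||M) = 0.0210 dits
D_KL(Q||M) = 0.0239 dits

JSD(P||Q) = 0.5 × 0.0210 + 0.5 × 0.0239 = 0.0224 dits

Unlike KL divergence, JSD is symmetric and bounded: 0 ≤ JSD ≤ log(2).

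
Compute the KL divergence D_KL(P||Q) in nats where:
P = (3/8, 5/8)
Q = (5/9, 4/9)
0.0657 nats

KL divergence: D_KL(P||Q) = Σ p(x) log(p(x)/q(x))

Computing term by term:
  x=0: 3/8 × log_e[(3/8)/(5/9)] = 3/8 × -0.3930 = -0.1474
  x=1: 5/8 × log_e[(5/8)/(4/9)] = 5/8 × 0.3409 = 0.2131

D_KL(P||Q) = 0.0657 nats

Note: KL divergence is always non-negative and equals 0 iff P = Q.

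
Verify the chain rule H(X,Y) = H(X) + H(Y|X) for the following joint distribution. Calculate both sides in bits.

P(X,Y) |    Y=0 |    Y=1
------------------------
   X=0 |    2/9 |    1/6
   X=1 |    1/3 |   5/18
H(X,Y) = 1.9547, H(X) = 0.9641, H(Y|X) = 0.9906 (all in bits)

Chain rule: H(X,Y) = H(X) + H(Y|X)

Left side — joint entropy directly:
H(X,Y) = -Σ p(x,y) log p(x,y) = 1.9547 bits

Right side — compute H(Y|X) from the conditional distributions:
P(X) = (7/18, 11/18), so H(X) = 0.9641 bits
H(Y|X) = Σ_x P(X=x) · H(Y|X=x):
  P(Y|X=0) = (4/7, 3/7), H(Y|X=0) = 0.9852, weight P(X=0) = 7/18
  P(Y|X=1) = (6/11, 5/11), H(Y|X=1) = 0.9940, weight P(X=1) = 11/18
H(Y|X) = 0.9906 bits

H(X) + H(Y|X) = 0.9641 + 0.9906 = 1.9547 bits

Both sides equal 1.9547 bits. ✓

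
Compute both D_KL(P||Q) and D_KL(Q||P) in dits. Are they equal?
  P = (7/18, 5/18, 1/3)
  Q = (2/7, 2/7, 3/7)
D_KL(P||Q) = 0.0123, D_KL(Q||P) = 0.0120

KL divergence is not symmetric: D_KL(P||Q) ≠ D_KL(Q||P) in general.

D_KL(P||Q) = 0.0123 dits
D_KL(Q||P) = 0.0120 dits

No, they are not equal!

This asymmetry is why KL divergence is not a true distance metric.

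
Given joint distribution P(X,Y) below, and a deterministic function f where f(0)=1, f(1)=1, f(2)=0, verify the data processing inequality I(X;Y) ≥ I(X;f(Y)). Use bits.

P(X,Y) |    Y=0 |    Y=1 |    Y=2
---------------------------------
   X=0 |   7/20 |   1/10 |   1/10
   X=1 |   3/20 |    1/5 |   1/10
I(X;Y) = 0.0766, I(X;f(Y)) = 0.0018, inequality holds: 0.0766 ≥ 0.0018

Data Processing Inequality: For any Markov chain X → Y → Z, we have I(X;Y) ≥ I(X;Z).

Here Z = f(Y) is a deterministic function of Y, forming X → Y → Z.

Original I(X;Y) = 0.0766 bits

After applying f:
P(X,Z) where Z=f(Y):
- P(X,Z=0) = P(X,Y=2)
- P(X,Z=1) = P(X,Y=0) + P(X,Y=1)

I(X;Z) = I(X;f(Y)) = 0.0018 bits

Verification: 0.0766 ≥ 0.0018 ✓

Information cannot be created by processing; the function f can only lose information about X.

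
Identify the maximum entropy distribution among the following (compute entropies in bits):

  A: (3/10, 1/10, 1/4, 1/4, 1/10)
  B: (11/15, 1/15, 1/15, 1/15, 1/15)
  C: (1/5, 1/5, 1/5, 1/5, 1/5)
C

For a discrete distribution over n outcomes, entropy is maximized by the uniform distribution.

Computing entropies:
H(A) = 2.1855 bits
H(B) = 1.3700 bits
H(C) = 2.3219 bits

The uniform distribution (where all probabilities equal 1/5) achieves the maximum entropy of log_2(5) = 2.3219 bits.

Distribution C has the highest entropy.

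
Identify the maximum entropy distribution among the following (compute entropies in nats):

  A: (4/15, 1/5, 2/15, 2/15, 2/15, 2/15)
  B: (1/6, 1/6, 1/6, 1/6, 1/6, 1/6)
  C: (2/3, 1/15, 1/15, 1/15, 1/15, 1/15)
B

For a discrete distribution over n outcomes, entropy is maximized by the uniform distribution.

Computing entropies:
H(A) = 1.7490 nats
H(B) = 1.7918 nats
H(C) = 1.1730 nats

The uniform distribution (where all probabilities equal 1/6) achieves the maximum entropy of log_e(6) = 1.7918 nats.

Distribution B has the highest entropy.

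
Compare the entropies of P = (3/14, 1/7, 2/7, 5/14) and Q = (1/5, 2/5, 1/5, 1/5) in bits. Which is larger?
P

Computing entropies in bits:
H(P) = 1.9242
H(Q) = 1.9219

Distribution P has higher entropy.

Intuition: The distribution closer to uniform (more spread out) has higher entropy.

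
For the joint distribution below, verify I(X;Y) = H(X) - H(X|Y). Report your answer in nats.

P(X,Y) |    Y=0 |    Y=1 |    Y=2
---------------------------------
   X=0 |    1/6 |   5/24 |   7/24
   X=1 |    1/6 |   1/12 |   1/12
I(X;Y) = 0.0323 nats

Mutual information has multiple equivalent forms:
- I(X;Y) = H(X) - H(X|Y)
- I(X;Y) = H(Y) - H(Y|X)
- I(X;Y) = H(X) + H(Y) - H(X,Y)

Computing all quantities:
H(X) = 0.6365, H(Y) = 1.0934, H(X,Y) = 1.6976
H(X|Y) = 0.6042, H(Y|X) = 1.0611

Verification:
H(X) - H(X|Y) = 0.6365 - 0.6042 = 0.0323
H(Y) - H(Y|X) = 1.0934 - 1.0611 = 0.0323
H(X) + H(Y) - H(X,Y) = 0.6365 + 1.0934 - 1.6976 = 0.0323

All forms give I(X;Y) = 0.0323 nats. ✓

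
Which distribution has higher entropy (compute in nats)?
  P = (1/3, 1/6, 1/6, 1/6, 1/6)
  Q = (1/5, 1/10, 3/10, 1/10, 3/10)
P

Computing entropies in nats:
H(P) = 1.5607
H(Q) = 1.5048

Distribution P has higher entropy.

Intuition: The distribution closer to uniform (more spread out) has higher entropy.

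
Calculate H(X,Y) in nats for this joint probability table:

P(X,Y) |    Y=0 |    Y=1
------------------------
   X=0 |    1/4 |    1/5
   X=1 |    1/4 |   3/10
1.3762 nats

Joint entropy is H(X,Y) = -Σ_{x,y} p(x,y) log p(x,y).

Summing over all non-zero entries:
H(X,Y) = -[1/4·log_e(1/4) + 1/5·log_e(1/5) + 1/4·log_e(1/4) + 3/10·log_e(3/10)]
H(X,Y) = 1.3762 nats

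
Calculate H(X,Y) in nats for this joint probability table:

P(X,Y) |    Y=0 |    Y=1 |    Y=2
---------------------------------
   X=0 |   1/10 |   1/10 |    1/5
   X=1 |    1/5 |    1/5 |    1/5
1.7481 nats

Joint entropy is H(X,Y) = -Σ_{x,y} p(x,y) log p(x,y).

Summing over all non-zero entries:
H(X,Y) = -[1/10·log_e(1/10) + 1/10·log_e(1/10) + 1/5·log_e(1/5) + 1/5·log_e(1/5) + 1/5·log_e(1/5) + 1/5·log_e(1/5)]
H(X,Y) = 1.7481 nats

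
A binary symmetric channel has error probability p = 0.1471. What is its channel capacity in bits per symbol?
0.3975 bits

For a binary symmetric channel (BSC) with error probability p:
Capacity C = 1 - H(p) bits per symbol

where H(p) = -p log₂(p) - (1-p) log₂(1-p) is the binary entropy function.

H(0.1471) = 0.6025 bits
C = 1 - 0.6025 = 0.3975 bits per symbol

This means we can reliably transmit up to 0.3975 bits of information per channel use.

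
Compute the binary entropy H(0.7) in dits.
0.2653 dits

The binary entropy function is:
H(p) = -p log(p) - (1-p) log(1-p)

H(0.7) = -0.7 × log_10(0.7) - 0.3 × log_10(0.3)
H(0.7) = 0.2653 dits

Note: Binary entropy is maximized at p=0.5 (H=1 bit) and minimized at p=0 or p=1 (H=0).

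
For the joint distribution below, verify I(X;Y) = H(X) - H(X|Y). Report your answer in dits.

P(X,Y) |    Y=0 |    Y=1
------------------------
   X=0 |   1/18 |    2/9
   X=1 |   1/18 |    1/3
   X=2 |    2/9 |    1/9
I(X;Y) = 0.0547 dits

Mutual information has multiple equivalent forms:
- I(X;Y) = H(X) - H(X|Y)
- I(X;Y) = H(Y) - H(Y|X)
- I(X;Y) = H(X) + H(Y) - H(X,Y)

Computing all quantities:
H(X) = 0.4731, H(Y) = 0.2764, H(X,Y) = 0.6949
H(X|Y) = 0.4184, H(Y|X) = 0.2218

Verification:
H(X) - H(X|Y) = 0.4731 - 0.4184 = 0.0547
H(Y) - H(Y|X) = 0.2764 - 0.2218 = 0.0547
H(X) + H(Y) - H(X,Y) = 0.4731 + 0.2764 - 0.6949 = 0.0547

All forms give I(X;Y) = 0.0547 dits. ✓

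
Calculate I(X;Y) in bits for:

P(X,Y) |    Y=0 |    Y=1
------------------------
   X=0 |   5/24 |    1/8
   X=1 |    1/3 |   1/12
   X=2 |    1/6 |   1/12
0.0223 bits

Mutual information: I(X;Y) = H(X) + H(Y) - H(X,Y)

Marginals:
P(X) = (1/3, 5/12, 1/4), H(X) = 1.5546 bits
P(Y) = (17/24, 7/24), H(Y) = 0.8709 bits

Joint entropy: H(X,Y) = 2.4031 bits

I(X;Y) = 1.5546 + 0.8709 - 2.4031 = 0.0223 bits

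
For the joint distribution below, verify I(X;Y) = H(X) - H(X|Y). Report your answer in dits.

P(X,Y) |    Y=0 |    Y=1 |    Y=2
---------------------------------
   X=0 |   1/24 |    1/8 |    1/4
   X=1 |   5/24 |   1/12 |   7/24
I(X;Y) = 0.0228 dits

Mutual information has multiple equivalent forms:
- I(X;Y) = H(X) - H(X|Y)
- I(X;Y) = H(Y) - H(Y|X)
- I(X;Y) = H(X) + H(Y) - H(X,Y)

Computing all quantities:
H(X) = 0.2950, H(Y) = 0.4367, H(X,Y) = 0.7088
H(X|Y) = 0.2722, H(Y|X) = 0.4139

Verification:
H(X) - H(X|Y) = 0.2950 - 0.2722 = 0.0228
H(Y) - H(Y|X) = 0.4367 - 0.4139 = 0.0228
H(X) + H(Y) - H(X,Y) = 0.2950 + 0.4367 - 0.7088 = 0.0228

All forms give I(X;Y) = 0.0228 dits. ✓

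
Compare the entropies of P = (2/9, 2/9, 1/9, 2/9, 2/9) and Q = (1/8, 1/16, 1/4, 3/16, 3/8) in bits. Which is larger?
P

Computing entropies in bits:
H(P) = 2.2810
H(Q) = 2.1085

Distribution P has higher entropy.

Intuition: The distribution closer to uniform (more spread out) has higher entropy.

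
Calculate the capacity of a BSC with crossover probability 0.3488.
0.0670 bits

For a binary symmetric channel (BSC) with error probability p:
Capacity C = 1 - H(p) bits per symbol

where H(p) = -p log₂(p) - (1-p) log₂(1-p) is the binary entropy function.

H(0.3488) = 0.9330 bits
C = 1 - 0.9330 = 0.0670 bits per symbol

This means we can reliably transmit up to 0.0670 bits of information per channel use.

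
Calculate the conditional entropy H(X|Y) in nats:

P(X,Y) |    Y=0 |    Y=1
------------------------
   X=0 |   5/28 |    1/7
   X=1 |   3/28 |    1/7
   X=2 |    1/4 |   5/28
1.0665 nats

Using the chain rule: H(X|Y) = H(X,Y) - H(Y)

First, compute H(X,Y) = 1.7571 nats

Marginal P(Y) = (15/28, 13/28)
H(Y) = 0.6906 nats

H(X|Y) = H(X,Y) - H(Y) = 1.7571 - 0.6906 = 1.0665 nats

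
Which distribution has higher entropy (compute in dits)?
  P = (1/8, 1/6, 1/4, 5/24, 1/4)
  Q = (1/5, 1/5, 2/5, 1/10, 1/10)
P

Computing entropies in dits:
H(P) = 0.6855
H(Q) = 0.6388

Distribution P has higher entropy.

Intuition: The distribution closer to uniform (more spread out) has higher entropy.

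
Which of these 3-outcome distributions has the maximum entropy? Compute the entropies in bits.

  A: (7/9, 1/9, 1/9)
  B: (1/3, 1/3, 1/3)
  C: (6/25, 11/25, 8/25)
B

For a discrete distribution over n outcomes, entropy is maximized by the uniform distribution.

Computing entropies:
H(A) = 0.9864 bits
H(B) = 1.5850 bits
H(C) = 1.5413 bits

The uniform distribution (where all probabilities equal 1/3) achieves the maximum entropy of log_2(3) = 1.5850 bits.

Distribution B has the highest entropy.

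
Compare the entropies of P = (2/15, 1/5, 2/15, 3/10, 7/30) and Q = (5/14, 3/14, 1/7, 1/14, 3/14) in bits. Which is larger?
P

Computing entropies in bits:
H(P) = 2.2505
H(Q) = 2.1560

Distribution P has higher entropy.

Intuition: The distribution closer to uniform (more spread out) has higher entropy.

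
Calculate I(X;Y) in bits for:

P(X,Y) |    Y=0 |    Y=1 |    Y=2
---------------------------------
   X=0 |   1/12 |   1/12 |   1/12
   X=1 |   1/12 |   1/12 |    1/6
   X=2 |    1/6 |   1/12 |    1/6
0.0242 bits

Mutual information: I(X;Y) = H(X) + H(Y) - H(X,Y)

Marginals:
P(X) = (1/4, 1/3, 5/12), H(X) = 1.5546 bits
P(Y) = (1/3, 1/4, 5/12), H(Y) = 1.5546 bits

Joint entropy: H(X,Y) = 3.0850 bits

I(X;Y) = 1.5546 + 1.5546 - 3.0850 = 0.0242 bits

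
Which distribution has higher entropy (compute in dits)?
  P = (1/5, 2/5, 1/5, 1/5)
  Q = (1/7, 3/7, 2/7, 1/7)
P

Computing entropies in dits:
H(P) = 0.5786
H(Q) = 0.5546

Distribution P has higher entropy.

Intuition: The distribution closer to uniform (more spread out) has higher entropy.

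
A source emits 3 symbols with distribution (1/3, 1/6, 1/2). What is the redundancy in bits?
0.1258 bits

Redundancy measures how far a source is from maximum entropy:
R = H_max - H(X)

Maximum entropy for 3 symbols: H_max = log_2(3) = 1.5850 bits
Actual entropy: H(X) = 1.4591 bits
Redundancy: R = 1.5850 - 1.4591 = 0.1258 bits

This redundancy represents potential for compression: the source could be compressed by 0.1258 bits per symbol.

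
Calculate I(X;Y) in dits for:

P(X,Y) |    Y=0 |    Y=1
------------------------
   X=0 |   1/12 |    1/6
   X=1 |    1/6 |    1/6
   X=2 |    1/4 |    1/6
0.0098 dits

Mutual information: I(X;Y) = H(X) + H(Y) - H(X,Y)

Marginals:
P(X) = (1/4, 1/3, 5/12), H(X) = 0.4680 dits
P(Y) = (1/2, 1/2), H(Y) = 0.3010 dits

Joint entropy: H(X,Y) = 0.7592 dits

I(X;Y) = 0.4680 + 0.3010 - 0.7592 = 0.0098 dits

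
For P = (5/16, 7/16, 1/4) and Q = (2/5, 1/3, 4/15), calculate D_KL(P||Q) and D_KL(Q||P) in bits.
D_KL(P||Q) = 0.0371, D_KL(Q||P) = 0.0365

KL divergence is not symmetric: D_KL(P||Q) ≠ D_KL(Q||P) in general.

D_KL(P||Q) = 0.0371 bits
D_KL(Q||P) = 0.0365 bits

No, they are not equal!

This asymmetry is why KL divergence is not a true distance metric.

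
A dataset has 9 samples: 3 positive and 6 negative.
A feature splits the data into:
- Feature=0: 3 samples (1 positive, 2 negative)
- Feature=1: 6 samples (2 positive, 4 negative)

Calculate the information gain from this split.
0.0000 bits

Information Gain = H(Y) - H(Y|Feature)

Before split:
P(positive) = 3/9 = 0.3333
H(Y) = 0.9183 bits

After split:
Feature=0: H = 0.9183 bits (weight = 3/9)
Feature=1: H = 0.9183 bits (weight = 6/9)
H(Y|Feature) = (3/9)×0.9183 + (6/9)×0.9183 = 0.9183 bits

Information Gain = 0.9183 - 0.9183 = 0.0000 bits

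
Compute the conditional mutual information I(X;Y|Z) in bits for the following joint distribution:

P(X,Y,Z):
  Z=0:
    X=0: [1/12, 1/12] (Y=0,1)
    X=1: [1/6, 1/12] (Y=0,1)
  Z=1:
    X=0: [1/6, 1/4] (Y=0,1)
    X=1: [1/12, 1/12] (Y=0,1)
0.0118 bits

Conditional mutual information: I(X;Y|Z) = H(X|Z) + H(Y|Z) - H(X,Y|Z)

H(Z) = 0.9799
H(X,Z) = 1.8879 → H(X|Z) = 0.9080
H(Y,Z) = 1.9591 → H(Y|Z) = 0.9793
H(X,Y,Z) = 2.8554 → H(X,Y|Z) = 1.8755

I(X;Y|Z) = 0.9080 + 0.9793 - 1.8755 = 0.0118 bits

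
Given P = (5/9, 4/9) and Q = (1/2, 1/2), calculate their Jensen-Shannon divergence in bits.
0.0022 bits

Jensen-Shannon divergence is:
JSD(P||Q) = 0.5 × D_KL(P||M) + 0.5 × D_KL(Q||M)
where M = 0.5 × (P + Q) is the mixture distribution.

M = 0.5 × (5/9, 4/9) + 0.5 × (1/2, 1/2) = (19/36, 17/36)

D_KL(P||M) = 0.0022 bits
D_KL(Q||M) = 0.0022 bits

JSD(P||Q) = 0.5 × 0.0022 + 0.5 × 0.0022 = 0.0022 bits

Unlike KL divergence, JSD is symmetric and bounded: 0 ≤ JSD ≤ log(2).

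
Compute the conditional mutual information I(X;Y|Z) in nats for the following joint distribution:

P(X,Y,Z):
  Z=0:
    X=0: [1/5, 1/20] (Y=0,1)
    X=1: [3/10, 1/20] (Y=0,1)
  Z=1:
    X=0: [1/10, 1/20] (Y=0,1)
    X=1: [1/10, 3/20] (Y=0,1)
0.0152 nats

Conditional mutual information: I(X;Y|Z) = H(X|Z) + H(Y|Z) - H(X,Y|Z)

H(Z) = 0.6730
H(X,Z) = 1.3452 → H(X|Z) = 0.6721
H(Y,Z) = 1.2206 → H(Y|Z) = 0.5476
H(X,Y,Z) = 1.8775 → H(X,Y|Z) = 1.2045

I(X;Y|Z) = 0.6721 + 0.5476 - 1.2045 = 0.0152 nats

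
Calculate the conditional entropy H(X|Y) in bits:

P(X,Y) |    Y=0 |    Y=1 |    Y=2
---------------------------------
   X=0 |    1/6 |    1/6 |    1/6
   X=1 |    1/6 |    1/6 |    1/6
1.0000 bits

Using the chain rule: H(X|Y) = H(X,Y) - H(Y)

First, compute H(X,Y) = 2.5850 bits

Marginal P(Y) = (1/3, 1/3, 1/3)
H(Y) = 1.5850 bits

H(X|Y) = H(X,Y) - H(Y) = 2.5850 - 1.5850 = 1.0000 bits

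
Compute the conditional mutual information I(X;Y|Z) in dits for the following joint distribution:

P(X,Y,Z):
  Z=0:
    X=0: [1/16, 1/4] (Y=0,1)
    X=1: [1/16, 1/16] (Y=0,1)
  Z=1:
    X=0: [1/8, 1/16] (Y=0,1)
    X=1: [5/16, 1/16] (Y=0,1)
0.0123 dits

Conditional mutual information: I(X;Y|Z) = H(X|Z) + H(Y|Z) - H(X,Y|Z)

H(Z) = 0.2976
H(X,Z) = 0.5668 → H(X|Z) = 0.2692
H(Y,Z) = 0.5407 → H(Y|Z) = 0.2431
H(X,Y,Z) = 0.7975 → H(X,Y|Z) = 0.4999

I(X;Y|Z) = 0.2692 + 0.2431 - 0.4999 = 0.0123 dits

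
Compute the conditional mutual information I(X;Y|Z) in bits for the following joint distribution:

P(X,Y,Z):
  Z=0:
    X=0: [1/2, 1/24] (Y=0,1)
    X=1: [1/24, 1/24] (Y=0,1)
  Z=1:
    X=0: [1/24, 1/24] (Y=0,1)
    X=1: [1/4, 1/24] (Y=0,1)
0.0895 bits

Conditional mutual information: I(X;Y|Z) = H(X|Z) + H(Y|Z) - H(X,Y|Z)

H(Z) = 0.9544
H(X,Z) = 1.5951 → H(X|Z) = 0.6406
H(Y,Z) = 1.5951 → H(Y|Z) = 0.6406
H(X,Y,Z) = 2.1462 → H(X,Y|Z) = 1.1918

I(X;Y|Z) = 0.6406 + 0.6406 - 1.1918 = 0.0895 bits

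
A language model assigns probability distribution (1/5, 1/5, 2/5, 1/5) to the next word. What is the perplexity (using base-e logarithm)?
3.7893

Perplexity is e^H (or exp(H) for natural log).

First, H = -Σ p log p = 1.3322 nats
Perplexity = e^1.3322 = 3.7893

Interpretation: The model's uncertainty is equivalent to choosing uniformly among 3.8 options.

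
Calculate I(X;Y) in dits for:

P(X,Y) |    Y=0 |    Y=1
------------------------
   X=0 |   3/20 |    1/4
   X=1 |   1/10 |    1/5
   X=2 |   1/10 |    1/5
0.0004 dits

Mutual information: I(X;Y) = H(X) + H(Y) - H(X,Y)

Marginals:
P(X) = (2/5, 3/10, 3/10), H(X) = 0.4729 dits
P(Y) = (7/20, 13/20), H(Y) = 0.2812 dits

Joint entropy: H(X,Y) = 0.7537 dits

I(X;Y) = 0.4729 + 0.2812 - 0.7537 = 0.0004 dits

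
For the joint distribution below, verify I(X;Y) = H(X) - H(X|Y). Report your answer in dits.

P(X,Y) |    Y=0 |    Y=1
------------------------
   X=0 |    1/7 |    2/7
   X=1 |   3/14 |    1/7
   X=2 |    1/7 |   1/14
I(X;Y) = 0.0189 dits

Mutual information has multiple equivalent forms:
- I(X;Y) = H(X) - H(X|Y)
- I(X;Y) = H(Y) - H(Y|X)
- I(X;Y) = H(X) + H(Y) - H(X,Y)

Computing all quantities:
H(X) = 0.4608, H(Y) = 0.3010, H(X,Y) = 0.7429
H(X|Y) = 0.4418, H(Y|X) = 0.2821

Verification:
H(X) - H(X|Y) = 0.4608 - 0.4418 = 0.0189
H(Y) - H(Y|X) = 0.3010 - 0.2821 = 0.0189
H(X) + H(Y) - H(X,Y) = 0.4608 + 0.3010 - 0.7429 = 0.0189

All forms give I(X;Y) = 0.0189 dits. ✓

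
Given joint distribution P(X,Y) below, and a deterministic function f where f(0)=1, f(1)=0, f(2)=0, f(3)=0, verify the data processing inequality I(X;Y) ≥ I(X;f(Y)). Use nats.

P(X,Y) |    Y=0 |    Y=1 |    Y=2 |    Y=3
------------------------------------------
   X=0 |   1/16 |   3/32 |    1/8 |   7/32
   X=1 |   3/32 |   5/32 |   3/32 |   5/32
I(X;Y) = 0.0185, I(X;f(Y)) = 0.0037, inequality holds: 0.0185 ≥ 0.0037

Data Processing Inequality: For any Markov chain X → Y → Z, we have I(X;Y) ≥ I(X;Z).

Here Z = f(Y) is a deterministic function of Y, forming X → Y → Z.

Original I(X;Y) = 0.0185 nats

After applying f:
P(X,Z) where Z=f(Y):
- P(X,Z=0) = P(X,Y=1) + P(X,Y=2) + P(X,Y=3)
- P(X,Z=1) = P(X,Y=0)

I(X;Z) = I(X;f(Y)) = 0.0037 nats

Verification: 0.0185 ≥ 0.0037 ✓

Information cannot be created by processing; the function f can only lose information about X.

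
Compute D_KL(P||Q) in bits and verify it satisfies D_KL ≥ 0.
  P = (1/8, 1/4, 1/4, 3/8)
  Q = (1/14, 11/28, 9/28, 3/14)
0.1500 bits

KL divergence satisfies the Gibbs inequality: D_KL(P||Q) ≥ 0 for all distributions P, Q.

D_KL(P||Q) = Σ p(x) log(p(x)/q(x))
Term by term:
  x=0: 1/8 × log_2[(1/8)/(1/14)] = 0.1009
  x=1: 1/4 × log_2[(1/4)/(11/28)] = -0.1630
  x=2: 1/4 × log_2[(1/4)/(9/28)] = -0.0906
  x=3: 3/8 × log_2[(3/8)/(3/14)] = 0.3028
D_KL(P||Q) = 0.1500 bits

D_KL(P||Q) = 0.1500 ≥ 0 ✓

This non-negativity is a fundamental property: relative entropy cannot be negative because it measures how different Q is from P.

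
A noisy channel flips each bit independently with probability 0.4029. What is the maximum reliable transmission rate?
0.0274 bits

For a binary symmetric channel (BSC) with error probability p:
Capacity C = 1 - H(p) bits per symbol

where H(p) = -p log₂(p) - (1-p) log₂(1-p) is the binary entropy function.

H(0.4029) = 0.9726 bits
C = 1 - 0.9726 = 0.0274 bits per symbol

This means we can reliably transmit up to 0.0274 bits of information per channel use.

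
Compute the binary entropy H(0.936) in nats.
0.2378 nats

The binary entropy function is:
H(p) = -p log(p) - (1-p) log(1-p)

H(0.936) = -0.936 × log_e(0.936) - 0.064 × log_e(0.064)
H(0.936) = 0.2378 nats

Note: Binary entropy is maximized at p=0.5 (H=1 bit) and minimized at p=0 or p=1 (H=0).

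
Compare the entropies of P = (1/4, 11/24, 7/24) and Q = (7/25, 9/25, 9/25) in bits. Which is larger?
Q

Computing entropies in bits:
H(P) = 1.5343
H(Q) = 1.5755

Distribution Q has higher entropy.

Intuition: The distribution closer to uniform (more spread out) has higher entropy.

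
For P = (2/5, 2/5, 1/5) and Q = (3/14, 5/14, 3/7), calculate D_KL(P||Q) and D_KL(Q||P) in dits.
D_KL(P||Q) = 0.0619, D_KL(Q||P) = 0.0662

KL divergence is not symmetric: D_KL(P||Q) ≠ D_KL(Q||P) in general.

D_KL(P||Q) = 0.0619 dits
D_KL(Q||P) = 0.0662 dits

No, they are not equal!

This asymmetry is why KL divergence is not a true distance metric.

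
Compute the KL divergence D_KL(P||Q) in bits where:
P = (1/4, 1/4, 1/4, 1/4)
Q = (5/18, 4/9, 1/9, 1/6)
0.1932 bits

KL divergence: D_KL(P||Q) = Σ p(x) log(p(x)/q(x))

Computing term by term:
  x=0: 1/4 × log_2[(1/4)/(5/18)] = 1/4 × -0.1520 = -0.0380
  x=1: 1/4 × log_2[(1/4)/(4/9)] = 1/4 × -0.8301 = -0.2075
  x=2: 1/4 × log_2[(1/4)/(1/9)] = 1/4 × 1.1699 = 0.2925
  x=3: 1/4 × log_2[(1/4)/(1/6)] = 1/4 × 0.5850 = 0.1462

D_KL(P||Q) = 0.1932 bits

Note: KL divergence is always non-negative and equals 0 iff P = Q.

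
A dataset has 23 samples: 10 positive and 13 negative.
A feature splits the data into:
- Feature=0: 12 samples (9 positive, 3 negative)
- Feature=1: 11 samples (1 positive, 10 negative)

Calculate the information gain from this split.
0.3542 bits

Information Gain = H(Y) - H(Y|Feature)

Before split:
P(positive) = 10/23 = 0.4348
H(Y) = 0.9877 bits

After split:
Feature=0: H = 0.8113 bits (weight = 12/23)
Feature=1: H = 0.4395 bits (weight = 11/23)
H(Y|Feature) = (12/23)×0.8113 + (11/23)×0.4395 = 0.6335 bits

Information Gain = 0.9877 - 0.6335 = 0.3542 bits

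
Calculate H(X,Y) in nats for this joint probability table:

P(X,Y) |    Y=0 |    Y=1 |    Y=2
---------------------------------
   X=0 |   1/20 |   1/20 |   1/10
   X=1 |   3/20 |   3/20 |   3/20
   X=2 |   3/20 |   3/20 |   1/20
2.1025 nats

Joint entropy is H(X,Y) = -Σ_{x,y} p(x,y) log p(x,y).

Summing over all non-zero entries:
H(X,Y) = -[1/20·log_e(1/20) + 1/20·log_e(1/20) + 1/10·log_e(1/10) + 3/20·log_e(3/20) + 3/20·log_e(3/20) + 3/20·log_e(3/20) + 3/20·log_e(3/20) + 3/20·log_e(3/20) + 1/20·log_e(1/20)]
H(X,Y) = 2.1025 nats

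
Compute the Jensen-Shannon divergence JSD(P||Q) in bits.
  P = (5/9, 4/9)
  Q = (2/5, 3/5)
0.0176 bits

Jensen-Shannon divergence is:
JSD(P||Q) = 0.5 × D_KL(P||M) + 0.5 × D_KL(Q||M)
where M = 0.5 × (P + Q) is the mixture distribution.

M = 0.5 × (5/9, 4/9) + 0.5 × (2/5, 3/5) = (0.477778, 0.522222)

D_KL(P||M) = 0.0175 bits
D_KL(Q||M) = 0.0176 bits

JSD(P||Q) = 0.5 × 0.0175 + 0.5 × 0.0176 = 0.0176 bits

Unlike KL divergence, JSD is symmetric and bounded: 0 ≤ JSD ≤ log(2).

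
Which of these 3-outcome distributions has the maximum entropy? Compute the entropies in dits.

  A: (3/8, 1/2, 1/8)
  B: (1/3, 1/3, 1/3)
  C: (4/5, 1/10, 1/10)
B

For a discrete distribution over n outcomes, entropy is maximized by the uniform distribution.

Computing entropies:
H(A) = 0.4231 dits
H(B) = 0.4771 dits
H(C) = 0.2775 dits

The uniform distribution (where all probabilities equal 1/3) achieves the maximum entropy of log_10(3) = 0.4771 dits.

Distribution B has the highest entropy.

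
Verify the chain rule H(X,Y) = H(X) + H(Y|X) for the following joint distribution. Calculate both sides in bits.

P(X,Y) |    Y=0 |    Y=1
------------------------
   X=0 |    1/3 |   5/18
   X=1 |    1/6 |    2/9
H(X,Y) = 1.9547, H(X) = 0.9641, H(Y|X) = 0.9906 (all in bits)

Chain rule: H(X,Y) = H(X) + H(Y|X)

Left side — joint entropy directly:
H(X,Y) = -Σ p(x,y) log p(x,y) = 1.9547 bits

Right side — compute H(Y|X) from the conditional distributions:
P(X) = (11/18, 7/18), so H(X) = 0.9641 bits
H(Y|X) = Σ_x P(X=x) · H(Y|X=x):
  P(Y|X=0) = (6/11, 5/11), H(Y|X=0) = 0.9940, weight P(X=0) = 11/18
  P(Y|X=1) = (3/7, 4/7), H(Y|X=1) = 0.9852, weight P(X=1) = 7/18
H(Y|X) = 0.9906 bits

H(X) + H(Y|X) = 0.9641 + 0.9906 = 1.9547 bits

Both sides equal 1.9547 bits. ✓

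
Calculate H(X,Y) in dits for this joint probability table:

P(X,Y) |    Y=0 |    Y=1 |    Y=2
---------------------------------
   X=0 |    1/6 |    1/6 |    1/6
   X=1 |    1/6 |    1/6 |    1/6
0.7782 dits

Joint entropy is H(X,Y) = -Σ_{x,y} p(x,y) log p(x,y).

Summing over all non-zero entries:
H(X,Y) = -[1/6·log_10(1/6) + 1/6·log_10(1/6) + 1/6·log_10(1/6) + 1/6·log_10(1/6) + 1/6·log_10(1/6) + 1/6·log_10(1/6)]
H(X,Y) = 0.7782 dits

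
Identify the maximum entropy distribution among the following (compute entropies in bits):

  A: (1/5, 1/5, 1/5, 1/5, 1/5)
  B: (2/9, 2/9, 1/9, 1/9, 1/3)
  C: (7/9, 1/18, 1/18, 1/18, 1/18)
A

For a discrete distribution over n outcomes, entropy is maximized by the uniform distribution.

Computing entropies:
H(A) = 2.3219 bits
H(B) = 2.1972 bits
H(C) = 1.2086 bits

The uniform distribution (where all probabilities equal 1/5) achieves the maximum entropy of log_2(5) = 2.3219 bits.

Distribution A has the highest entropy.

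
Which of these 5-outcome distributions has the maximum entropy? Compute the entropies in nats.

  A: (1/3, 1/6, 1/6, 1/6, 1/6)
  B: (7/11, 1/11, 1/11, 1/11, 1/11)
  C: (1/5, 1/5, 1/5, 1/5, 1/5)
C

For a discrete distribution over n outcomes, entropy is maximized by the uniform distribution.

Computing entropies:
H(A) = 1.5607 nats
H(B) = 1.1596 nats
H(C) = 1.6094 nats

The uniform distribution (where all probabilities equal 1/5) achieves the maximum entropy of log_e(5) = 1.6094 nats.

Distribution C has the highest entropy.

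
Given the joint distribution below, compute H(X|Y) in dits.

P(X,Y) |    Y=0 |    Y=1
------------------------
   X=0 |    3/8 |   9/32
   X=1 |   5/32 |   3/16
0.2768 dits

Using the chain rule: H(X|Y) = H(X,Y) - H(Y)

First, compute H(X,Y) = 0.5770 dits

Marginal P(Y) = (17/32, 15/32)
H(Y) = 0.3002 dits

H(X|Y) = H(X,Y) - H(Y) = 0.5770 - 0.3002 = 0.2768 dits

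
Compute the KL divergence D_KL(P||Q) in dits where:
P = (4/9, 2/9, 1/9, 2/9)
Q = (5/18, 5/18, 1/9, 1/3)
0.0301 dits

KL divergence: D_KL(P||Q) = Σ p(x) log(p(x)/q(x))

Computing term by term:
  x=0: 4/9 × log_10[(4/9)/(5/18)] = 4/9 × 0.2041 = 0.0907
  x=1: 2/9 × log_10[(2/9)/(5/18)] = 2/9 × -0.0969 = -0.0215
  x=2: 1/9 × log_10[(1/9)/(1/9)] = 1/9 × 0.0000 = 0.0000
  x=3: 2/9 × log_10[(2/9)/(1/3)] = 2/9 × -0.1761 = -0.0391

D_KL(P||Q) = 0.0301 dits

Note: KL divergence is always non-negative and equals 0 iff P = Q.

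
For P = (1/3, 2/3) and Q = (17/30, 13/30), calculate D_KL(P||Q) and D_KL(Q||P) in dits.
D_KL(P||Q) = 0.0479, D_KL(Q||P) = 0.0495

KL divergence is not symmetric: D_KL(P||Q) ≠ D_KL(Q||P) in general.

D_KL(P||Q) = 0.0479 dits
D_KL(Q||P) = 0.0495 dits

No, they are not equal!

This asymmetry is why KL divergence is not a true distance metric.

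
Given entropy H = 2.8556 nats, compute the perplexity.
17.3849

Perplexity is e^H (or exp(H) for natural log).

H = 2.8556 nats
Perplexity = e^2.8556 = 17.3849

Interpretation: The model's uncertainty is equivalent to choosing uniformly among 17.4 options.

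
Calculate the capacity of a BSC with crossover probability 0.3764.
0.0445 bits

For a binary symmetric channel (BSC) with error probability p:
Capacity C = 1 - H(p) bits per symbol

where H(p) = -p log₂(p) - (1-p) log₂(1-p) is the binary entropy function.

H(0.3764) = 0.9555 bits
C = 1 - 0.9555 = 0.0445 bits per symbol

This means we can reliably transmit up to 0.0445 bits of information per channel use.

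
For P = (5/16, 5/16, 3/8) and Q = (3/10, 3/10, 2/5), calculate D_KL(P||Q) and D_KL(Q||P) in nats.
D_KL(P||Q) = 0.0013, D_KL(Q||P) = 0.0013

KL divergence is not symmetric: D_KL(P||Q) ≠ D_KL(Q||P) in general.

D_KL(P||Q) = 0.0013 nats
D_KL(Q||P) = 0.0013 nats

In this case they happen to be equal (to 4 decimal places).

This asymmetry is why KL divergence is not a true distance metric.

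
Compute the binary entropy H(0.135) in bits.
0.5710 bits

The binary entropy function is:
H(p) = -p log(p) - (1-p) log(1-p)

H(0.135) = -0.135 × log_2(0.135) - 0.865 × log_2(0.865)
H(0.135) = 0.5710 bits

Note: Binary entropy is maximized at p=0.5 (H=1 bit) and minimized at p=0 or p=1 (H=0).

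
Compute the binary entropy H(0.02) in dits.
0.0426 dits

The binary entropy function is:
H(p) = -p log(p) - (1-p) log(1-p)

H(0.02) = -0.02 × log_10(0.02) - 0.98 × log_10(0.98)
H(0.02) = 0.0426 dits

Note: Binary entropy is maximized at p=0.5 (H=1 bit) and minimized at p=0 or p=1 (H=0).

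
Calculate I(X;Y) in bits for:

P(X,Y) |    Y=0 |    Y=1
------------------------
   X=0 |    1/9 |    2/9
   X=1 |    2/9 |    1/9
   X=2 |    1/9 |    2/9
0.0728 bits

Mutual information: I(X;Y) = H(X) + H(Y) - H(X,Y)

Marginals:
P(X) = (1/3, 1/3, 1/3), H(X) = 1.5850 bits
P(Y) = (4/9, 5/9), H(Y) = 0.9911 bits

Joint entropy: H(X,Y) = 2.5033 bits

I(X;Y) = 1.5850 + 0.9911 - 2.5033 = 0.0728 bits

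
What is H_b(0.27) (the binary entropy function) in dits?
0.2533 dits

The binary entropy function is:
H(p) = -p log(p) - (1-p) log(1-p)

H(0.27) = -0.27 × log_10(0.27) - 0.73 × log_10(0.73)
H(0.27) = 0.2533 dits

Note: Binary entropy is maximized at p=0.5 (H=1 bit) and minimized at p=0 or p=1 (H=0).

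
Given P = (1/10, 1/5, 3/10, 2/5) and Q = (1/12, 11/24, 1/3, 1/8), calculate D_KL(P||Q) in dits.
0.1242 dits

KL divergence: D_KL(P||Q) = Σ p(x) log(p(x)/q(x))

Computing term by term:
  x=0: 1/10 × log_10[(1/10)/(1/12)] = 1/10 × 0.0792 = 0.0079
  x=1: 1/5 × log_10[(1/5)/(11/24)] = 1/5 × -0.3602 = -0.0720
  x=2: 3/10 × log_10[(3/10)/(1/3)] = 3/10 × -0.0458 = -0.0137
  x=3: 2/5 × log_10[(2/5)/(1/8)] = 2/5 × 0.5051 = 0.2021

D_KL(P||Q) = 0.1242 dits

Note: KL divergence is always non-negative and equals 0 iff P = Q.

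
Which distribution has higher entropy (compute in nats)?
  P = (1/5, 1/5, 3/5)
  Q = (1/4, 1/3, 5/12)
Q

Computing entropies in nats:
H(P) = 0.9503
H(Q) = 1.0776

Distribution Q has higher entropy.

Intuition: The distribution closer to uniform (more spread out) has higher entropy.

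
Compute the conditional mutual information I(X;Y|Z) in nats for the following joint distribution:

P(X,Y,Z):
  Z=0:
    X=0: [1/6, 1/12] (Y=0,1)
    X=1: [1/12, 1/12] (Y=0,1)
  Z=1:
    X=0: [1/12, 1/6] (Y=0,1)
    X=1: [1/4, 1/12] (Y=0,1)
0.0576 nats

Conditional mutual information: I(X;Y|Z) = H(X|Z) + H(Y|Z) - H(X,Y|Z)

H(Z) = 0.6792
H(X,Z) = 1.3580 → H(X|Z) = 0.6788
H(Y,Z) = 1.3580 → H(Y|Z) = 0.6788
H(X,Y,Z) = 1.9792 → H(X,Y|Z) = 1.3000

I(X;Y|Z) = 0.6788 + 0.6788 - 1.3000 = 0.0576 nats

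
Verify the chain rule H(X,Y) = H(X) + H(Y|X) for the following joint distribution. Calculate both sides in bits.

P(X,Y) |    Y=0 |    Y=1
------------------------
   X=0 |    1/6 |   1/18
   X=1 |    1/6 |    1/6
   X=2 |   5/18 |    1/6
H(X,Y) = 2.4683, H(X) = 1.5305, H(Y|X) = 0.9378 (all in bits)

Chain rule: H(X,Y) = H(X) + H(Y|X)

Left side — joint entropy directly:
H(X,Y) = -Σ p(x,y) log p(x,y) = 2.4683 bits

Right side — compute H(Y|X) from the conditional distributions:
P(X) = (2/9, 1/3, 4/9), so H(X) = 1.5305 bits
H(Y|X) = Σ_x P(X=x) · H(Y|X=x):
  P(Y|X=0) = (3/4, 1/4), H(Y|X=0) = 0.8113, weight P(X=0) = 2/9
  P(Y|X=1) = (1/2, 1/2), H(Y|X=1) = 1.0000, weight P(X=1) = 1/3
  P(Y|X=2) = (5/8, 3/8), H(Y|X=2) = 0.9544, weight P(X=2) = 4/9
H(Y|X) = 0.9378 bits

H(X) + H(Y|X) = 1.5305 + 0.9378 = 2.4683 bits

Both sides equal 2.4683 bits. ✓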